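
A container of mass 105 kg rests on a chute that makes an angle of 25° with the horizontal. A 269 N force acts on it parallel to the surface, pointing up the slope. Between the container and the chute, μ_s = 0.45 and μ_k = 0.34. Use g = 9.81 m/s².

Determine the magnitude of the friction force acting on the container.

Normal force: N = m g cos θ = 105 × 9.81 × cos 25° = 933.5 N.
For equilibrium along the incline the friction force must supply f = m g sin θ − P = 435.3 − 269 = 166.3 N (positive meaning up-slope).
Maximum static friction available: μ_s N = 0.45 × 933.5 = 420.1 N.
Since |166.3| ≤ 420.1 N, no slip — friction simply equals what equilibrium demands.

f ≈ 166 N (up the incline)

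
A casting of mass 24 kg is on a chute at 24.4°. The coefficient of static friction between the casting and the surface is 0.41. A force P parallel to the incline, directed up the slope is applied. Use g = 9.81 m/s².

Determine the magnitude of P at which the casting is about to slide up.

P ≈ 185 N

At impending motion up the slope, friction acts down-slope at its limit: f = μ_s N.
P is parallel to the surface, so N = m g cos θ = 214 N.
Along the incline: P = m g sin θ + μ_s N = 97.3 + 0.41×214 = 185 N.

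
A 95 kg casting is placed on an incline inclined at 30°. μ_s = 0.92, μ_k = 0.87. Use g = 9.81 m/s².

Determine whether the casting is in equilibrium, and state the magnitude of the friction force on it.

N = m g cos θ = 807 N.
Down-slope weight component: m g sin θ = 466 N.
μ_s N = 743 N.
466 ≤ 743 N, so it stays put; friction = 466 N.

f ≈ 466 N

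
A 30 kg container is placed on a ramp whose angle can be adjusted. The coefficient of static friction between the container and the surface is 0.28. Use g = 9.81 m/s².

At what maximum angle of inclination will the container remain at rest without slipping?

At the slip threshold, m g sin θ = μ_s · m g cos θ, so tan θ = μ_s.
θ_max = arctan(0.28) = 15.6°.

θ_max ≈ 15.6°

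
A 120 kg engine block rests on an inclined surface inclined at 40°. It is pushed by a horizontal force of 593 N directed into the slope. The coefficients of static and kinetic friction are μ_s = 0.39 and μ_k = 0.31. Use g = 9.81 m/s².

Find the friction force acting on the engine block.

f ≈ 302 N (up the incline)

The horizontal push has a component P sin θ into the surface, so N = m g cos θ + P sin θ = 901.8 + 381.2 = 1283 N.
Along the incline, the net driving force (taking up-slope positive) is P cos θ − m g sin θ = 454.3 − 756.7 = -302.4 N, so equilibrium requires friction f = 302.4 N (up-slope).
The limit of static friction is μ_s N = 500.4 N.
Since 302.4 N is within the 500.4 N limit, the engine block stays put and friction is exactly 302 N.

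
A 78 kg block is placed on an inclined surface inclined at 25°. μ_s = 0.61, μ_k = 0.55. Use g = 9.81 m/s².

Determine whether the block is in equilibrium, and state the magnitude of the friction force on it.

N = m g cos θ = 693 N.
Down-slope weight component: m g sin θ = 323 N.
μ_s N = 423 N.
323 ≤ 423 N, so it stays put; friction = 323 N.

f ≈ 323 N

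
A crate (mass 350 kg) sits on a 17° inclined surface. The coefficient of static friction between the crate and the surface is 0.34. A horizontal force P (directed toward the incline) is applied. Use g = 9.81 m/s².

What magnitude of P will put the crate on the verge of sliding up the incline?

At impending motion up the slope, friction acts down-slope at its limit: f = μ_s N.
Perpendicular to the incline: N = m g cos θ + P sin θ.
Along the incline: P cos θ = m g sin θ + μ_s N = m g sin θ + μ_s (m g cos θ + P sin θ).
Solving, P (cos θ − μ_s sin θ) = m g (sin θ + μ_s cos θ), so P = 350×9.81×(sin 17° + 0.34 cos 17°)/(cos 17° − 0.34 sin 17°) = 3430×0.6175/0.8569 = 2470 N.

P ≈ 2470 N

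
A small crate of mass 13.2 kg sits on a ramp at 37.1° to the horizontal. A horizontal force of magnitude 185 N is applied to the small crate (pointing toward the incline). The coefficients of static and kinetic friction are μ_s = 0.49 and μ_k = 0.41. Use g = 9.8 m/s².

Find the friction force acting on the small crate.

Resolve perpendicular to the incline: N = m g cos θ + P sin θ = 13.2×9.8×cos 37.1° + 185×sin 37.1° = 214.8 N.
Along the incline, the net driving force (taking up-slope positive) is P cos θ − m g sin θ = 147.6 − 78.03 = 69.52 N, so equilibrium requires friction f = -69.52 N (down-slope).
Maximum static friction: μ_s N = 0.49 × 214.8 = 105.2 N.
|f_req| = 69.52 ≤ 105.2 N → the small crate is in equilibrium; friction equals the required value.

f ≈ 69.5 N (down the incline)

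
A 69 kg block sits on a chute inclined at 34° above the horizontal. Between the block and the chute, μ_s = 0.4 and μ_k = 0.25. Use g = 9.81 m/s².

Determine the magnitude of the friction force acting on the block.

f ≈ 140 N (up the incline)

Normal force: N = m g cos θ = 69 × 9.81 × cos 34° = 561.2 N.
For equilibrium along the incline, friction must balance the weight component: f = m g sin θ = 378.5 N up the slope.
Maximum static friction available: μ_s N = 0.4 × 561.2 = 224.5 N.
|378.5| exceeds 224.5 N, so the block slips down-slope; friction is kinetic, f = μ_k N = 0.25×561.2 = 140 N.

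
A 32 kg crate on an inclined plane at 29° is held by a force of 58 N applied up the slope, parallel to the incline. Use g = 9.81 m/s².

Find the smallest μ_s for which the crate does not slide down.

μ_s,min ≈ 0.343

N = m g cos θ = 274.6 N.
Friction must make up the shortfall along the incline: f = m g sin θ − P = 152.2 − 58 = 94.19 N.
At the threshold f = μ_s N, so μ_s,min = 94.19/274.6 = 0.343.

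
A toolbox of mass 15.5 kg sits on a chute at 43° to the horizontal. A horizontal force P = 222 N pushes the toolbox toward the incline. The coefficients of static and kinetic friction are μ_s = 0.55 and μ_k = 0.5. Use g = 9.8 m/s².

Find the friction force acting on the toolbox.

f ≈ 58.8 N (down the incline)

Normal direction: N = m g cos θ + P sin θ = 262.5 N.
Parallel to the incline: P cos θ − m g sin θ = 162.4 − 103.6 = 58.76 N; the friction needed to balance this is 58.76 N acting down the slope.
Maximum static friction: μ_s N = 0.55 × 262.5 = 144.4 N.
|f_req| = 58.76 ≤ 144.4 N → the toolbox is in equilibrium; friction equals the required value.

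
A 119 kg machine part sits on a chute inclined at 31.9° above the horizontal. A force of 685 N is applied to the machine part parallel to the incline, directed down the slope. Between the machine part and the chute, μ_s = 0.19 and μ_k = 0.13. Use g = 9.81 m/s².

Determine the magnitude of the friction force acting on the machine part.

f ≈ 129 N (up the incline)

The normal reaction is N = m g cos θ = 991.1 N.
For equilibrium along the incline the friction force must supply f = m g sin θ + P = 616.9 + 685 = 1302 N (positive meaning up-slope).
The static-friction ceiling is μ_s N = 0.19 × 991.1 = 188.3 N.
Since |1302| > 188.3 N, static friction cannot hold it; the machine part slides down the incline and kinetic friction applies: f = μ_k N = 0.13 × 991.1 = 129 N.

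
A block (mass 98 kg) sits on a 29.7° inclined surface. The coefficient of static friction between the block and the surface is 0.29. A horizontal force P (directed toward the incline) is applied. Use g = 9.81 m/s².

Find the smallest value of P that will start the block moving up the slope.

P ≈ 991 N

At impending motion up the slope, friction acts down-slope at its limit: f = μ_s N.
Perpendicular to the incline: N = m g cos θ + P sin θ.
Along the incline: P cos θ = m g sin θ + μ_s N = m g sin θ + μ_s (m g cos θ + P sin θ).
Solving, P (cos θ − μ_s sin θ) = m g (sin θ + μ_s cos θ), so P = 98×9.81×(sin 29.7° + 0.29 cos 29.7°)/(cos 29.7° − 0.29 sin 29.7°) = 961×0.7474/0.7249 = 991 N.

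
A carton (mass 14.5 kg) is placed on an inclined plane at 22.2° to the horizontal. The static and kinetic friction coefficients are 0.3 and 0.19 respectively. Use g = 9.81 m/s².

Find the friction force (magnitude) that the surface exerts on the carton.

The normal reaction is N = m g cos θ = 131.7 N.
Along the slope the weight component is m g sin θ = 53.75 N; friction must supply exactly this, acting up-slope.
The static-friction ceiling is μ_s N = 0.3 × 131.7 = 39.51 N.
Since |53.75| > 39.51 N, static friction cannot hold it; the carton slides down the incline and kinetic friction applies: f = μ_k N = 0.19 × 131.7 = 25 N.

f ≈ 25 N (up the incline)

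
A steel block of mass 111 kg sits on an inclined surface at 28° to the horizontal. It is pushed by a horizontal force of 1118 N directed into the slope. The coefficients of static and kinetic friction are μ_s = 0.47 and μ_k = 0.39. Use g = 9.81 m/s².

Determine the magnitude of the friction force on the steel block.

f ≈ 476 N (down the incline)

The horizontal push has a component P sin θ into the surface, so N = m g cos θ + P sin θ = 961.5 + 524.9 = 1486 N.
Parallel to the incline: P cos θ − m g sin θ = 987.1 − 511.2 = 475.9 N; the friction needed to balance this is 475.9 N acting down the slope.
The limit of static friction is μ_s N = 698.6 N.
Since 475.9 N is within the 698.6 N limit, the steel block stays put and friction is exactly 476 N.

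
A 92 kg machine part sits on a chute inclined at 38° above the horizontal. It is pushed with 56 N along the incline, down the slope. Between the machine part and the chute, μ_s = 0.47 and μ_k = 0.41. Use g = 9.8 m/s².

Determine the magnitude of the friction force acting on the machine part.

f ≈ 291 N (up the incline)

Normal force: N = m g cos θ = 92 × 9.8 × cos 38° = 710.5 N.
For equilibrium along the incline the friction force must supply f = m g sin θ + P = 555.1 + 56 = 611.1 N (positive meaning up-slope).
The static-friction ceiling is μ_s N = 0.47 × 710.5 = 333.9 N.
|611.1| exceeds 333.9 N, so the machine part slips down-slope; friction is kinetic, f = μ_k N = 0.41×710.5 = 291 N.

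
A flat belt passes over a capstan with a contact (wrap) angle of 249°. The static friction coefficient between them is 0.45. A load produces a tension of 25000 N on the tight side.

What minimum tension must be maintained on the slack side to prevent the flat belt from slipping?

Capstan equation at impending slip: T_tight/T_slack = e^{μβ}.
β = 249° = 4.346 rad; e^{μβ} = e^{0.45×4.346} = 7.068.
T_slack = T_tight / e^{μβ} = 25000 / 7.068 = 3540 N.

T_min ≈ 3540 N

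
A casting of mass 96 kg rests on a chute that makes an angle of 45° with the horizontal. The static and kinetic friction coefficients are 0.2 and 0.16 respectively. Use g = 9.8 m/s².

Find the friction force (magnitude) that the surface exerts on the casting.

f ≈ 106 N (up the incline)

The normal reaction is N = m g cos θ = 665.2 N.
For equilibrium along the incline, friction must balance the weight component: f = m g sin θ = 665.2 N up the slope.
The static-friction ceiling is μ_s N = 0.2 × 665.2 = 133 N.
Since |665.2| > 133 N, static friction cannot hold it; the casting slides down the incline and kinetic friction applies: f = μ_k N = 0.16 × 665.2 = 106 N.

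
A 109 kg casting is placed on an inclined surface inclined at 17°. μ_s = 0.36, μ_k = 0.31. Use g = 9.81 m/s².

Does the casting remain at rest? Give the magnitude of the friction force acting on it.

f ≈ 313 N

N = m g cos θ = 1020 N.
Down-slope weight component: m g sin θ = 313 N.
μ_s N = 368 N.
313 ≤ 368 N, so it stays put; friction = 313 N.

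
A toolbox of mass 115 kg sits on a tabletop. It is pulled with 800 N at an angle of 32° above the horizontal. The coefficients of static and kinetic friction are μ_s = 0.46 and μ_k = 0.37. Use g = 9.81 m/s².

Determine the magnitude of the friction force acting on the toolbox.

f ≈ 261 N

Vertical equilibrium gives N = m g − P sin α = 704.2 N.
For equilibrium, f = P cos α = 800×cos 32° = 678.4 N.
The static-friction limit is μ_s N = 323.9 N.
678.4 > 323.9 N → the toolbox slides; f = μ_k N = 0.37×704.2 = 261 N.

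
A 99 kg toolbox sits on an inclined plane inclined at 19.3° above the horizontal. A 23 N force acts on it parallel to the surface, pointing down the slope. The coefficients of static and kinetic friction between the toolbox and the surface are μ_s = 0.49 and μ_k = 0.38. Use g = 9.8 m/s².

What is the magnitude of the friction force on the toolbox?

The normal reaction is N = m g cos θ = 915.7 N.
The friction needed for equilibrium is m g sin θ + P = 320.7 + 23 = 343.7 N, measured positive up-slope.
Static friction can supply at most μ_s N = 448.7 N.
Since |343.7| ≤ 448.7 N, static friction is sufficient; f equals the required value, not μ_s N.

f ≈ 344 N (up the incline)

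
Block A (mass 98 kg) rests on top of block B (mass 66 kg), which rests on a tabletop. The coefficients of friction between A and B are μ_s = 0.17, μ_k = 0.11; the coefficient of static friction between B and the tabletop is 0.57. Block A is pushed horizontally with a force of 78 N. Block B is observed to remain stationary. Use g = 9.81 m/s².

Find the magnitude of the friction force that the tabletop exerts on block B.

Normal force at the A–B interface: N₁ = m_A g = 961.4 N.
Maximum static friction on A from B: μ_s N₁ = 0.17×961.4 = 163.4 N.
Since P = 78 N ≤ 163.4 N, A does not slip on B; friction on A equals P = 78 N.
By Newton's third law B feels 78 N forward from A. With B stationary, the floor's static friction on B balances it: f₂ = 78 N (well within μ_s(m_A+m_B)g = 917 N).

f ≈ 78 N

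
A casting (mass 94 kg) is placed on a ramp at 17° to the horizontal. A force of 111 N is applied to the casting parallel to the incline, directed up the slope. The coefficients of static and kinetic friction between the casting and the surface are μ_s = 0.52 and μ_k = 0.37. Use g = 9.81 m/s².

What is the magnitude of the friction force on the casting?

Normal force: N = m g cos θ = 94 × 9.81 × cos 17° = 881.8 N.
For equilibrium along the incline the friction force must supply f = m g sin θ − P = 269.6 − 111 = 158.6 N (positive meaning up-slope).
The static-friction ceiling is μ_s N = 0.52 × 881.8 = 458.6 N.
Since |158.6| ≤ 458.6 N, static friction is sufficient; f equals the required value, not μ_s N.

f ≈ 159 N (up the incline)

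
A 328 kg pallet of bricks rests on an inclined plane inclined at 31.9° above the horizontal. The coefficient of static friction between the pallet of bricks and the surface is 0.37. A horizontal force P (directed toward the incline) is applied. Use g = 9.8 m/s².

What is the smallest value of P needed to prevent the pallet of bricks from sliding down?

The pallet of bricks tends to slide down (tan θ > μ_s), so at the point of impending slip friction acts up-slope at its limit: f = μ_s N.
Perpendicular to the incline: N = m g cos θ + P sin θ.
Along the incline: P cos θ + μ_s N = m g sin θ, i.e. P cos θ + μ_s (m g cos θ + P sin θ) = m g sin θ.
Solving, P (cos θ + μ_s sin θ) = m g (sin θ − μ_s cos θ), so P = 3210×0.2143/1.044 = 660 N.

P_min ≈ 660 N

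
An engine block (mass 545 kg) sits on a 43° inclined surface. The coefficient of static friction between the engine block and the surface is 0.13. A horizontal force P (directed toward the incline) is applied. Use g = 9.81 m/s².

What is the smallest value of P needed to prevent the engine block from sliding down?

P_min ≈ 3830 N

The engine block tends to slide down (tan θ > μ_s), so at the point of impending slip friction acts up-slope at its limit: f = μ_s N.
Perpendicular to the incline: N = m g cos θ + P sin θ.
Along the incline: P cos θ + μ_s N = m g sin θ, i.e. P cos θ + μ_s (m g cos θ + P sin θ) = m g sin θ.
Solving, P (cos θ + μ_s sin θ) = m g (sin θ − μ_s cos θ), so P = 5350×0.5869/0.82 = 3830 N.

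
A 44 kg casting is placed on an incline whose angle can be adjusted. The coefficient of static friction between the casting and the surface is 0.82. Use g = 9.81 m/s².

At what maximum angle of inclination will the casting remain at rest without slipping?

θ_max ≈ 39.4°

At the slip threshold, m g sin θ = μ_s · m g cos θ, so tan θ = μ_s.
θ_max = arctan(0.82) = 39.4°.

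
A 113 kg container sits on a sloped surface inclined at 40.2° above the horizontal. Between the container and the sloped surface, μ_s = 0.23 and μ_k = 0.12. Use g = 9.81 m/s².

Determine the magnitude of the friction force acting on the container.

f ≈ 102 N (up the incline)

Normal force: N = m g cos θ = 113 × 9.81 × cos 40.2° = 846.7 N.
Along the slope the weight component is m g sin θ = 715.5 N; friction must supply exactly this, acting up-slope.
Maximum static friction available: μ_s N = 0.23 × 846.7 = 194.7 N.
Since |715.5| > 194.7 N, static friction cannot hold it; the container slides down the incline and kinetic friction applies: f = μ_k N = 0.12 × 846.7 = 102 N.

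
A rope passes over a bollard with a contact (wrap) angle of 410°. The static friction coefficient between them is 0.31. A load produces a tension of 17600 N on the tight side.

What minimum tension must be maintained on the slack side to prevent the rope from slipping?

Capstan equation at impending slip: T_tight/T_slack = e^{μβ}.
β = 410° = 7.156 rad; e^{μβ} = e^{0.31×7.156} = 9.192.
T_slack = T_tight / e^{μβ} = 17600 / 9.192 = 1910 N.

T_min ≈ 1910 N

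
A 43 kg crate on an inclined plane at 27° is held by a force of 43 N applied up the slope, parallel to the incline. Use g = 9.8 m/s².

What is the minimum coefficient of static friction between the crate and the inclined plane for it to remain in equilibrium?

μ_s,min ≈ 0.395

N = m g cos θ = 375.5 N.
Friction must make up the shortfall along the incline: f = m g sin θ − P = 191.3 − 43 = 148.3 N.
At the threshold f = μ_s N, so μ_s,min = 148.3/375.5 = 0.395.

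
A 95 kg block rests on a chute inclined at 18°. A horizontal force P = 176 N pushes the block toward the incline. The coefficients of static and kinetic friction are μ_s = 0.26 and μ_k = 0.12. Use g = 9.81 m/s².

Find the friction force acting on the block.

f ≈ 121 N (up the incline)

Resolve perpendicular to the incline: N = m g cos θ + P sin θ = 95×9.81×cos 18° + 176×sin 18° = 940.7 N.
Along the incline, the net driving force (taking up-slope positive) is P cos θ − m g sin θ = 167.4 − 288 = -120.6 N, so equilibrium requires friction f = 120.6 N (up-slope).
Maximum static friction: μ_s N = 0.26 × 940.7 = 244.6 N.
|f_req| = 120.6 ≤ 244.6 N → the block is in equilibrium; friction equals the required value.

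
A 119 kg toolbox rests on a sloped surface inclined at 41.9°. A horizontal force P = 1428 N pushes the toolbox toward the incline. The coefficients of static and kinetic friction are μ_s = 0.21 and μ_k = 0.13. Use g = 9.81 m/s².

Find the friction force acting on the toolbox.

f ≈ 283 N (down the incline)

Normal direction: N = m g cos θ + P sin θ = 1823 N.
Along the incline, the net driving force (taking up-slope positive) is P cos θ − m g sin θ = 1063 − 779.6 = 283.3 N, so equilibrium requires friction f = -283.3 N (down-slope).
Maximum static friction: μ_s N = 0.21 × 1823 = 382.7 N.
Since 283.3 N is within the 382.7 N limit, the toolbox stays put and friction is exactly 283 N.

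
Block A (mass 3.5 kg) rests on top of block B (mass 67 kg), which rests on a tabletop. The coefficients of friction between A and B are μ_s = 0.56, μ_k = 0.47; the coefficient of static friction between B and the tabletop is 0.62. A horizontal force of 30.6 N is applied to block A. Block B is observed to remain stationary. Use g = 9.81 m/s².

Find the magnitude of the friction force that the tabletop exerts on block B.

f ≈ 16.1 N

The normal force B exerts on A is simply A's weight, N₁ = 34.34 N.
So the A–B interface can sustain at most μ_s N₁ = 19.23 N of static friction.
Since P = 30.6 N > 19.23 N, A slides on B; the A–B friction is kinetic: f₁ = μ_k N₁ = 0.47×34.34 = 16.1 N.
By Newton's third law B feels 16.1 N forward from A. With B stationary, the floor's static friction on B balances it: f₂ = 16.1 N (well within μ_s(m_A+m_B)g = 428.8 N).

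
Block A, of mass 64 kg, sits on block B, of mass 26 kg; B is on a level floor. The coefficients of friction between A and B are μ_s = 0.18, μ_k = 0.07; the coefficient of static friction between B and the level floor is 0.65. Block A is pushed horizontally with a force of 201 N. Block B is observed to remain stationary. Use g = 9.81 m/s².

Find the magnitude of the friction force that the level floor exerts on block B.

Between the blocks, N₁ = m_A g = 627.8 N.
So the A–B interface can sustain at most μ_s N₁ = 113 N of static friction.
P = 201 N exceeds that limit, so A slips over B and the interface friction becomes kinetic: f₁ = μ_k N₁ = 0.07×627.8 = 43.9 N.
By Newton's third law B feels 43.9 N forward from A. With B stationary, the floor's static friction on B balances it: f₂ = 43.9 N (well within μ_s(m_A+m_B)g = 573.9 N).

f ≈ 43.9 N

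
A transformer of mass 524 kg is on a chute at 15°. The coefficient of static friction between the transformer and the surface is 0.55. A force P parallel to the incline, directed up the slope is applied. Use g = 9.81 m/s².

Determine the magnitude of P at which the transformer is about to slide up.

At impending motion up the slope, friction acts down-slope at its limit: f = μ_s N.
P is parallel to the surface, so N = m g cos θ = 4970 N.
Along the incline: P = m g sin θ + μ_s N = 1330 + 0.55×4970 = 4060 N.

P ≈ 4060 N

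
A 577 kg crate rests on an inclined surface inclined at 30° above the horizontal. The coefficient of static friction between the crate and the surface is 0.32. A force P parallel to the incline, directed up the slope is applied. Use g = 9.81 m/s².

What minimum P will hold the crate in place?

The crate tends to slide down (tan θ > μ_s), so at the point of impending slip friction acts up-slope at its limit: f = μ_s N.
P is parallel to the surface, so N = m g cos θ = 4900 N.
Along the incline: P + μ_s N = m g sin θ, so P = 2830 − 0.32×4900 = 1260 N.

P_min ≈ 1260 N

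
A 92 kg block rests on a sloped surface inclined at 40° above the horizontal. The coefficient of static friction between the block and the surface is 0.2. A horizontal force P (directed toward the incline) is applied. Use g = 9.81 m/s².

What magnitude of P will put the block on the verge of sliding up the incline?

P ≈ 1130 N

At impending motion up the slope, friction acts down-slope at its limit: f = μ_s N.
Perpendicular to the incline: N = m g cos θ + P sin θ.
Along the incline: P cos θ = m g sin θ + μ_s N = m g sin θ + μ_s (m g cos θ + P sin θ).
Solving, P (cos θ − μ_s sin θ) = m g (sin θ + μ_s cos θ), so P = 92×9.81×(sin 40° + 0.2 cos 40°)/(cos 40° − 0.2 sin 40°) = 903×0.796/0.6375 = 1130 N.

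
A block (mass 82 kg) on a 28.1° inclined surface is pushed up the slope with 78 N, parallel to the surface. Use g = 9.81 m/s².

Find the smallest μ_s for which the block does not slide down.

N = m g cos θ = 709.6 N.
Friction must make up the shortfall along the incline: f = m g sin θ − P = 378.9 − 78 = 300.9 N.
At the threshold f = μ_s N, so μ_s,min = 300.9/709.6 = 0.424.

μ_s,min ≈ 0.424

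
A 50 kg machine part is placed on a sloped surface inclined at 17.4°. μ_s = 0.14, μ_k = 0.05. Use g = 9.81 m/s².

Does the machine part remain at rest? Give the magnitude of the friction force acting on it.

f ≈ 23.4 N

N = m g cos θ = 468 N.
Down-slope weight component: m g sin θ = 147 N.
μ_s N = 65.5 N.
147 > 65.5 N, so it slides; kinetic friction f = μ_k N = 0.05×468 = 23.4 N.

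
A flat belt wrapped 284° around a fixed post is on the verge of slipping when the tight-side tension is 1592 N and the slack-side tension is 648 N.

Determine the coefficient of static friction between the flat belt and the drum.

μ ≈ 0.181

T₂/T₁ = e^{μβ} → μ = ln(T₂/T₁)/β.
β = 284° = 4.957 rad.
μ = ln(1592/648)/4.957 = ln(2.457)/4.957 = 0.181.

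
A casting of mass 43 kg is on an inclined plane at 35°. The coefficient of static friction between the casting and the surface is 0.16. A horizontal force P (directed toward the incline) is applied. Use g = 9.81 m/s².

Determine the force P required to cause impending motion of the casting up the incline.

P ≈ 409 N

At impending motion up the slope, friction acts down-slope at its limit: f = μ_s N.
Perpendicular to the incline: N = m g cos θ + P sin θ.
Along the incline: P cos θ = m g sin θ + μ_s N = m g sin θ + μ_s (m g cos θ + P sin θ).
Solving, P (cos θ − μ_s sin θ) = m g (sin θ + μ_s cos θ), so P = 43×9.81×(sin 35° + 0.16 cos 35°)/(cos 35° − 0.16 sin 35°) = 422×0.7046/0.7274 = 409 N.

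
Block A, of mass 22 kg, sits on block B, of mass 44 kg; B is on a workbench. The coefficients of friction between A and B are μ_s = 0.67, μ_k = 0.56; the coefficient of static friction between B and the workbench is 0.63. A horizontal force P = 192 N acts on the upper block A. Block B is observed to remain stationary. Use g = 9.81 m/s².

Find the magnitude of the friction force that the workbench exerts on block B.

The normal force B exerts on A is simply A's weight, N₁ = 215.8 N.
So the A–B interface can sustain at most μ_s N₁ = 144.6 N of static friction.
P = 192 N exceeds that limit, so A slips over B and the interface friction becomes kinetic: f₁ = μ_k N₁ = 0.56×215.8 = 121 N.
B experiences an equal 121 N forward from A (third law). B is in equilibrium, so the floor supplies f₂ = 121 N of static friction (limit μ_s(m_A+m_B)g = 407.9 N, not exceeded).

f ≈ 121 N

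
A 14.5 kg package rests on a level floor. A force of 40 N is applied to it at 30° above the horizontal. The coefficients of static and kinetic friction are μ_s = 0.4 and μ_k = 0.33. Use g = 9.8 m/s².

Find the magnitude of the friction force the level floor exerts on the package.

N = m g − P sin α = 142.1 − 40×sin 30° = 122.1 N.
Horizontally, friction must balance P cos α = 34.64 N.
μ_s N = 0.4 × 122.1 = 48.84 N.
34.64 ≤ 48.84 N → static; friction equals the required 34.6 N.

f ≈ 34.6 N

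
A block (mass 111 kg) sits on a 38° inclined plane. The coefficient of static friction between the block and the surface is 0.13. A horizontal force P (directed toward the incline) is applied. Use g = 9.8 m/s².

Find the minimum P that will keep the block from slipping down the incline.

P_min ≈ 643 N

The block tends to slide down (tan θ > μ_s), so at the point of impending slip friction acts up-slope at its limit: f = μ_s N.
Perpendicular to the incline: N = m g cos θ + P sin θ.
Along the incline: P cos θ + μ_s N = m g sin θ, i.e. P cos θ + μ_s (m g cos θ + P sin θ) = m g sin θ.
Solving, P (cos θ + μ_s sin θ) = m g (sin θ − μ_s cos θ), so P = 1090×0.5132/0.868 = 643 N.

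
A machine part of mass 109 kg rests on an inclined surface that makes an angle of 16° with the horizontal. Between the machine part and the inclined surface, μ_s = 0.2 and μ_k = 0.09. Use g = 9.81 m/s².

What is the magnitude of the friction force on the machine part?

f ≈ 92.5 N (up the incline)

The normal reaction is N = m g cos θ = 1028 N.
Along the slope the weight component is m g sin θ = 294.7 N; friction must supply exactly this, acting up-slope.
The static-friction ceiling is μ_s N = 0.2 × 1028 = 205.6 N.
Since |294.7| > 205.6 N, static friction cannot hold it; the machine part slides down the incline and kinetic friction applies: f = μ_k N = 0.09 × 1028 = 92.5 N.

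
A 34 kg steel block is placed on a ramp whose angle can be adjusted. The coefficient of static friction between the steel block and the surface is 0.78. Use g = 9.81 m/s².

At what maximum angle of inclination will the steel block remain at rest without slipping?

At the slip threshold, m g sin θ = μ_s · m g cos θ, so tan θ = μ_s.
θ_max = arctan(0.78) = 38°.

θ_max ≈ 38°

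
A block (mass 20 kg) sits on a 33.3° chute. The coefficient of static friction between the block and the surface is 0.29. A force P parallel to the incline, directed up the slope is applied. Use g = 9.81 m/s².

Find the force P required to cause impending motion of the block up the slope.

P ≈ 155 N

At impending motion up the slope, friction acts down-slope at its limit: f = μ_s N.
P is parallel to the surface, so N = m g cos θ = 164 N.
Along the incline: P = m g sin θ + μ_s N = 108 + 0.29×164 = 155 N.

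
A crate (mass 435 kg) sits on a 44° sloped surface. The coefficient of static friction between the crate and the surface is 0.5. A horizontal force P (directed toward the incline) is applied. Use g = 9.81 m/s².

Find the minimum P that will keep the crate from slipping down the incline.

The crate tends to slide down (tan θ > μ_s), so at the point of impending slip friction acts up-slope at its limit: f = μ_s N.
Perpendicular to the incline: N = m g cos θ + P sin θ.
Along the incline: P cos θ + μ_s N = m g sin θ, i.e. P cos θ + μ_s (m g cos θ + P sin θ) = m g sin θ.
Solving, P (cos θ + μ_s sin θ) = m g (sin θ − μ_s cos θ), so P = 4270×0.335/1.067 = 1340 N.

P_min ≈ 1340 N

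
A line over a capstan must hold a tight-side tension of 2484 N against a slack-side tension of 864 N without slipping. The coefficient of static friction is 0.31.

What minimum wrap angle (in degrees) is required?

T₂/T₁ = e^{μβ} → β = ln(T₂/T₁)/μ.
β = ln(2484/864)/0.31 = 1.056/0.31 = 3.407 rad.
In degrees: β = 3.407 × 180/π = 195°.

β_min ≈ 195°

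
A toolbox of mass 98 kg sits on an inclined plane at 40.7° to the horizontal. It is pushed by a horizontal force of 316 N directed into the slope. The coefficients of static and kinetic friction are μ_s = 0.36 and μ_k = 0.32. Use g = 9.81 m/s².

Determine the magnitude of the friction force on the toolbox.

Resolve perpendicular to the incline: N = m g cos θ + P sin θ = 98×9.81×cos 40.7° + 316×sin 40.7° = 934.9 N.
Parallel to the incline: P cos θ − m g sin θ = 239.6 − 626.9 = -387.3 N; the friction needed to balance this is 387.3 N acting up the slope.
Maximum static friction: μ_s N = 0.36 × 934.9 = 336.6 N.
|f_req| = 387.3 > 336.6 N → the toolbox slides down the incline; f = μ_k N = 0.32 × 934.9 = 299 N.

f ≈ 299 N (up the incline)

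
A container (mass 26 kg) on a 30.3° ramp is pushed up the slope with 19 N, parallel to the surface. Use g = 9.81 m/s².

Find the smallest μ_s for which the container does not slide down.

N = m g cos θ = 220.2 N.
Friction must make up the shortfall along the incline: f = m g sin θ − P = 128.7 − 19 = 109.7 N.
At the threshold f = μ_s N, so μ_s,min = 109.7/220.2 = 0.498.

μ_s,min ≈ 0.498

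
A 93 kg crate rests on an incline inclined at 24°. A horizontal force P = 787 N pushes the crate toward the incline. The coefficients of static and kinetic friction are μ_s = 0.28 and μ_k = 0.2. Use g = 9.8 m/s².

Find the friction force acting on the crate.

f ≈ 231 N (down the incline)

Resolve perpendicular to the incline: N = m g cos θ + P sin θ = 93×9.8×cos 24° + 787×sin 24° = 1153 N.
Parallel to the incline: P cos θ − m g sin θ = 719 − 370.7 = 348.3 N; the friction needed to balance this is 348.3 N acting down the slope.
Maximum static friction: μ_s N = 0.28 × 1153 = 322.8 N.
The required 348.3 N exceeds the static limit, so the crate slides up-slope and f = μ_k N = 0.2×1153 = 231 N.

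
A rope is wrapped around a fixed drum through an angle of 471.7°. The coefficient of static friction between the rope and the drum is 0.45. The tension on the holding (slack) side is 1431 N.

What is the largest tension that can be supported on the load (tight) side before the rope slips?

At impending slip the capstan equation gives T₂/T₁ = e^{μβ} with β in radians.
β = 471.7° × π/180 = 8.233 rad.
e^{μβ} = e^{0.45×8.233} = 40.64.
T₂ = T₁ · e^{μβ} = 1431 × 40.64 = 58200 N.

T_max ≈ 58200 N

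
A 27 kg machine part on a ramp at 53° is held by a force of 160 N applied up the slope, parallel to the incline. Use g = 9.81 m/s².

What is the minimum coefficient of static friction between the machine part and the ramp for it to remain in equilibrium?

μ_s,min ≈ 0.323

N = m g cos θ = 159.4 N.
Friction must make up the shortfall along the incline: f = m g sin θ − P = 211.5 − 160 = 51.53 N.
At the threshold f = μ_s N, so μ_s,min = 51.53/159.4 = 0.323.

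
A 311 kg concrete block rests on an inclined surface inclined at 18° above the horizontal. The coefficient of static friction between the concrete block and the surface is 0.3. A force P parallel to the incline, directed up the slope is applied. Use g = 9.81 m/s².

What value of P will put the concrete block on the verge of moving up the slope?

At impending motion up the slope, friction acts down-slope at its limit: f = μ_s N.
P is parallel to the surface, so N = m g cos θ = 2900 N.
Along the incline: P = m g sin θ + μ_s N = 943 + 0.3×2900 = 1810 N.

P ≈ 1810 N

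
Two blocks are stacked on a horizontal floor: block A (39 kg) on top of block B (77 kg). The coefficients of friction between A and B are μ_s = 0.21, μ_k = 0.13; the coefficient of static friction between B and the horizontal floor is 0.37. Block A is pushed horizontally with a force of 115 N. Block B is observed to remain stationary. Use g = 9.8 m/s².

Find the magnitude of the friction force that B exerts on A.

f ≈ 49.7 N

Between the blocks, N₁ = m_A g = 382.2 N.
Maximum static friction on A from B: μ_s N₁ = 0.21×382.2 = 80.26 N.
Since P = 115 N > 80.26 N, A slides on B; the A–B friction is kinetic: f₁ = μ_k N₁ = 0.13×382.2 = 49.7 N.
B experiences an equal 49.7 N forward from A (third law). B is in equilibrium, so the floor supplies f₂ = 49.7 N of static friction (limit μ_s(m_A+m_B)g = 420.6 N, not exceeded).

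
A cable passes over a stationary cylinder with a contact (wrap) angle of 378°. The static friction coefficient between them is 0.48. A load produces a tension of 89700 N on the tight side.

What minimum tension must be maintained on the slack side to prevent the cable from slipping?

T_min ≈ 3780 N

Capstan equation at impending slip: T_tight/T_slack = e^{μβ}.
β = 378° = 6.597 rad; e^{μβ} = e^{0.48×6.597} = 23.73.
T_slack = T_tight / e^{μβ} = 89700 / 23.73 = 3780 N.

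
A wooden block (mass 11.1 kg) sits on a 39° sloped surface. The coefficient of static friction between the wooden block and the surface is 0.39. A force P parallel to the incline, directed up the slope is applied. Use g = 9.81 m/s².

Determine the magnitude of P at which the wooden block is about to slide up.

At impending motion up the slope, friction acts down-slope at its limit: f = μ_s N.
P is parallel to the surface, so N = m g cos θ = 84.6 N.
Along the incline: P = m g sin θ + μ_s N = 68.5 + 0.39×84.6 = 102 N.

P ≈ 102 N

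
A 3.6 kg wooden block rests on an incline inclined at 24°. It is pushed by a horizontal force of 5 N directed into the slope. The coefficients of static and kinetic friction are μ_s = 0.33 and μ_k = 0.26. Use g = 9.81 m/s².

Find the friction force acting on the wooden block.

Normal direction: N = m g cos θ + P sin θ = 34.3 N.
Parallel to the incline: P cos θ − m g sin θ = 4.568 − 14.36 = -9.797 N; the friction needed to balance this is 9.797 N acting up the slope.
The limit of static friction is μ_s N = 11.32 N.
Since 9.797 N is within the 11.32 N limit, the wooden block stays put and friction is exactly 9.8 N.

f ≈ 9.8 N (up the incline)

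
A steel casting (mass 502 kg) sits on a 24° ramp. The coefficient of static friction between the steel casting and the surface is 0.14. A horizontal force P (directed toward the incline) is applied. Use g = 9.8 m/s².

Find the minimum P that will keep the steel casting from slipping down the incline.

P_min ≈ 1410 N

The steel casting tends to slide down (tan θ > μ_s), so at the point of impending slip friction acts up-slope at its limit: f = μ_s N.
Perpendicular to the incline: N = m g cos θ + P sin θ.
Along the incline: P cos θ + μ_s N = m g sin θ, i.e. P cos θ + μ_s (m g cos θ + P sin θ) = m g sin θ.
Solving, P (cos θ + μ_s sin θ) = m g (sin θ − μ_s cos θ), so P = 4920×0.2788/0.9705 = 1410 N.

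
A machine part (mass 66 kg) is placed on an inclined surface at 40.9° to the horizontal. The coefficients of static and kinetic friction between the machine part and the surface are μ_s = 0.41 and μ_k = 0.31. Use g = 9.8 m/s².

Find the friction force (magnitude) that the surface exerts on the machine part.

Perpendicular to the surface, N = m g cos θ = 66·9.8·cos 40.9° = 488.9 N.
For equilibrium along the incline, friction must balance the weight component: f = m g sin θ = 423.5 N up the slope.
The static-friction ceiling is μ_s N = 0.41 × 488.9 = 200.4 N.
|423.5| exceeds 200.4 N, so the machine part slips down-slope; friction is kinetic, f = μ_k N = 0.31×488.9 = 152 N.

f ≈ 152 N (up the incline)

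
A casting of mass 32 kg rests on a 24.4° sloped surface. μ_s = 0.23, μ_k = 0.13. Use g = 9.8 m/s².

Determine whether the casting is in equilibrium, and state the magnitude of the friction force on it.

N = m g cos θ = 286 N.
Down-slope weight component: m g sin θ = 130 N.
μ_s N = 65.7 N.
130 > 65.7 N, so it slides; kinetic friction f = μ_k N = 0.13×286 = 37.1 N.

f ≈ 37.1 N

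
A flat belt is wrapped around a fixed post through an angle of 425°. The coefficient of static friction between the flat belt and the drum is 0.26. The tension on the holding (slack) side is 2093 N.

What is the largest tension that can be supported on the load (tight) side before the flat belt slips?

At impending slip the capstan equation gives T₂/T₁ = e^{μβ} with β in radians.
β = 425° × π/180 = 7.418 rad.
e^{μβ} = e^{0.26×7.418} = 6.88.
T₂ = T₁ · e^{μβ} = 2093 × 6.88 = 14400 N.

T_max ≈ 14400 N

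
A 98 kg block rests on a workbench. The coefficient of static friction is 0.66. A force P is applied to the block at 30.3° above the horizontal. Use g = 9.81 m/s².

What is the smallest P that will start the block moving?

N = m g − P sin α (the pull lifts the block).
At impending slip, P cos α = μ_s N = μ_s (m g − P sin α).
Solving: P (cos α + μ_s sin α) = μ_s m g → P = 0.66×961/(cos 30.3° + 0.66 sin 30.3°) = 635/1.196 = 530 N.

P ≈ 530 N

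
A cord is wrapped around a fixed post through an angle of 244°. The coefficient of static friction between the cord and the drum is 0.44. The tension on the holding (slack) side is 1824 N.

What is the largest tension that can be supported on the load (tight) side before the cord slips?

T_max ≈ 11900 N

At impending slip the capstan equation gives T₂/T₁ = e^{μβ} with β in radians.
β = 244° × π/180 = 4.259 rad.
e^{μβ} = e^{0.44×4.259} = 6.513.
T₂ = T₁ · e^{μβ} = 1824 × 6.513 = 11900 N.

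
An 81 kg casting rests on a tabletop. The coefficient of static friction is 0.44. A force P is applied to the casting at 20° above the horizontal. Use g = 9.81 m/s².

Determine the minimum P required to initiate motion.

N = m g − P sin α (the pull lifts the casting).
At impending slip, P cos α = μ_s N = μ_s (m g − P sin α).
Solving: P (cos α + μ_s sin α) = μ_s m g → P = 0.44×795/(cos 20° + 0.44 sin 20°) = 350/1.09 = 321 N.

P ≈ 321 N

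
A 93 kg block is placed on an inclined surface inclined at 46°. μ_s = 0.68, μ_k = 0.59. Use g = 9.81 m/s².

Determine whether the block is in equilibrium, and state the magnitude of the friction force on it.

f ≈ 374 N

N = m g cos θ = 634 N.
Down-slope weight component: m g sin θ = 656 N.
μ_s N = 431 N.
656 > 431 N, so it slides; kinetic friction f = μ_k N = 0.59×634 = 374 N.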